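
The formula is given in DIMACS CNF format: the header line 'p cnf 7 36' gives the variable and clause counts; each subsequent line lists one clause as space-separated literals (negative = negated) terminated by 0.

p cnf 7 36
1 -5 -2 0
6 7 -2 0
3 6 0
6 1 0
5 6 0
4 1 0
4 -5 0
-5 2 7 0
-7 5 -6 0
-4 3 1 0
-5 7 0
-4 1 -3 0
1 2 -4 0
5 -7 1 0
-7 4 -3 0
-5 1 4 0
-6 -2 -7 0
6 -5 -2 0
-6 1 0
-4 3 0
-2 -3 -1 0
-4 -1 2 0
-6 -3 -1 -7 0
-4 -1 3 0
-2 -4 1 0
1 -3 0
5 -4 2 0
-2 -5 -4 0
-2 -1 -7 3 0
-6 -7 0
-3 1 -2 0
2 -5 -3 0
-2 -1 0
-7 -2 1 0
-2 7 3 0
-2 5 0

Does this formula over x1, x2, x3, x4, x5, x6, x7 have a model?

Suppose x3 = False.
(x6) alone gives x6 = True.
(x1) alone gives x1 = True.
(¬x4) alone gives x4 = False.
(¬x5) alone gives x5 = False.
(¬x7) alone gives x7 = False.
(¬x2) alone gives x2 = False.
This assignment satisfies each clause.
A satisfying assignment: x1: True,  x2: False,  x3: False,  x4: False,  x5: False,  x6: True,  x7: False.

Yes, satisfiable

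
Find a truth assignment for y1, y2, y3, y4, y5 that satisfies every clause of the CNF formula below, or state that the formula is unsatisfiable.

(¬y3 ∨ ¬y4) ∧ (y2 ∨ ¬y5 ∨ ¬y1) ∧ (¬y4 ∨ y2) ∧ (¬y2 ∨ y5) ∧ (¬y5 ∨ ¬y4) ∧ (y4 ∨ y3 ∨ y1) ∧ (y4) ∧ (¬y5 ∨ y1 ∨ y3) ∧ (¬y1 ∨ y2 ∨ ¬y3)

The clause (y4) is unit, so y4 = True.
The clause (¬y3) is unit, so y3 = False.
The clause (y2) is unit, so y2 = True.
The clause (y5) is unit, so y5 = True.
Now (¬y5) is unsatisfied and unit — conflict.

UNSATISFIABLE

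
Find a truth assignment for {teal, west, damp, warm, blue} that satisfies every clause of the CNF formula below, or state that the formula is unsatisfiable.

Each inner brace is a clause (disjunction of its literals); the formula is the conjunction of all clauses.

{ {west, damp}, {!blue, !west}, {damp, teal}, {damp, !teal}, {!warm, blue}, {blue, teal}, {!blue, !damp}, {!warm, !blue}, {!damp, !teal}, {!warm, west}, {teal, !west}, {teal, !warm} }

UNSATISFIABLE

Branch on west: set west = true.
(!blue) alone gives blue = false.
(!warm) alone gives warm = false.
(teal) alone gives teal = true.
(damp) alone gives damp = true.
That conflicts with the unit clause (!damp).
That branch fails; take west = false instead.
(damp) alone gives damp = true.
(!blue) alone gives blue = false.
(!warm) alone gives warm = false.
(teal) alone gives teal = true.
That conflicts with the unit clause (!teal).
Both values of west lead to a conflict.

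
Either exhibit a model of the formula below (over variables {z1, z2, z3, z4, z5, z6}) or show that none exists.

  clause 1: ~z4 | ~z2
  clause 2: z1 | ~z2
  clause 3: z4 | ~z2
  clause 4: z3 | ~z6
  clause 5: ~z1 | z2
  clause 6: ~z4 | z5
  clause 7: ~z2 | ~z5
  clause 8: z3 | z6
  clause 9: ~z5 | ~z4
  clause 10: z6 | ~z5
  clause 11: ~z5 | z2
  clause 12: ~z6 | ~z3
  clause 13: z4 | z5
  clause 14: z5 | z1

UNSATISFIABLE

Suppose z4 = 0.
The clause (~z2) is unit, so z2 = 0.
The clause (~z1) is unit, so z1 = 0.
The clause (~z5) is unit, so z5 = 0.
Now (z5) is unsatisfied and unit — conflict.
That branch fails; take z4 = 1 instead.
The clause (~z2) is unit, so z2 = 0.
The clause (~z1) is unit, so z1 = 0.
The clause (z5) is unit, so z5 = 1.
Now (~z5) is unsatisfied and unit — conflict.
Either choice for z4 ends in contradiction.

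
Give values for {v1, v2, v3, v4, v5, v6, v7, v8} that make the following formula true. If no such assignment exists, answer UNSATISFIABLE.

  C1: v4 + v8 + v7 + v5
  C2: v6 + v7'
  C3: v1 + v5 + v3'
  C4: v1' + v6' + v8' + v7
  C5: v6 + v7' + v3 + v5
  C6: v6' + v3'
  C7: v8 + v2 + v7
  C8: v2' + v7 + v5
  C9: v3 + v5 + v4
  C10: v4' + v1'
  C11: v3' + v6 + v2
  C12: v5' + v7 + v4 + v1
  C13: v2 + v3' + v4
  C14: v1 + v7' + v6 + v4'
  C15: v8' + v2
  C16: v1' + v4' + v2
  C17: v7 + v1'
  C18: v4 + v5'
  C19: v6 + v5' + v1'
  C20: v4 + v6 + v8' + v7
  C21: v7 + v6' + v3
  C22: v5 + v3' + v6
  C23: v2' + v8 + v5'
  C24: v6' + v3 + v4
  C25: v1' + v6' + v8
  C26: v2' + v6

Case v6 = 1:
Unit clause (v3') forces v3 = 0.
Unit clause (v7) forces v7 = 1.
Unit clause (v4) forces v4 = 1.
Unit clause (v1') forces v1 = 0.
Case v8 = 1:
Unit clause (v2) forces v2 = 1.
No clause remains; v5 is free.

v1 ↦ 0,  v2 ↦ 1,  v3 ↦ 0,  v4 ↦ 1,  v5 ↦ 1,  v6 ↦ 1,  v7 ↦ 1,  v8 ↦ 1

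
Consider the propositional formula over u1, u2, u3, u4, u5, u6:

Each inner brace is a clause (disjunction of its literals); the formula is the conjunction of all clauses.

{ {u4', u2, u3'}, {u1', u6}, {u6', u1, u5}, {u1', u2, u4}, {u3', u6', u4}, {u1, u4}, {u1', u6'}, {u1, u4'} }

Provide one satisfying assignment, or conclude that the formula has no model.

UNSATISFIABLE

Case u1 = 0:
(u4) alone gives u4 = 1.
That conflicts with the unit clause (u4').
Backtrack on u1: now try u1 = 1.
(u6) alone gives u6 = 1.
That conflicts with the unit clause (u6').
Both values of u1 lead to a conflict.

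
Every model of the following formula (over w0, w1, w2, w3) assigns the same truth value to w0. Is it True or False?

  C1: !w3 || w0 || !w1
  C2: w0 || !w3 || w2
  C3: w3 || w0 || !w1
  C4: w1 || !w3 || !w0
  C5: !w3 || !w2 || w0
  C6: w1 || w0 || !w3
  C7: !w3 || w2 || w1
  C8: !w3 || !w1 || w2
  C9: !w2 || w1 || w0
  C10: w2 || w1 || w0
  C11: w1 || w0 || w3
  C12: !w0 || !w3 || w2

True

Suppose w0 = false.
Branch on w3: set w3 = false.
(!w1) alone gives w1 = false.
Now (w1) is unsatisfied and unit — conflict.
Backtrack on w3: now try w3 = true.
(!w1) alone gives w1 = false.
Now (w1) is unsatisfied and unit — conflict.
Both values of w3 lead to a conflict.
So every satisfying assignment has w0 = True.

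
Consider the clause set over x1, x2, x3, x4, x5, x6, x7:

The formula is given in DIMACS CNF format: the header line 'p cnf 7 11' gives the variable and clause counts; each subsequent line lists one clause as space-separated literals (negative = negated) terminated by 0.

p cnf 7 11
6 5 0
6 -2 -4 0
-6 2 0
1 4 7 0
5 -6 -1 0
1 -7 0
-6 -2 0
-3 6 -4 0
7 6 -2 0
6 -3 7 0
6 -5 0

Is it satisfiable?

Unsatisfiable

Case x6 = True:
The clause (x2) is unit, so x2 = True.
That conflicts with the unit clause (¬x2).
Backtrack on x6: now try x6 = False.
The clause (x5) is unit, so x5 = True.
That conflicts with the unit clause (¬x5).
Neither x6 = True nor x6 = False works.
No assignment satisfies every clause.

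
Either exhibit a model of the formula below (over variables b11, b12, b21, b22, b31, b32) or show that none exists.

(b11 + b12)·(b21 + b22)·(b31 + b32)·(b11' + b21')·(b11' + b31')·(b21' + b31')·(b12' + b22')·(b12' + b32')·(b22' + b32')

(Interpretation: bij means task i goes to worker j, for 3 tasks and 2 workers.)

Try b11 = 1.
From the singleton clause (b21'), b21 = 0.
From the singleton clause (b22), b22 = 1.
From the singleton clause (b31'), b31 = 0.
From the singleton clause (b32), b32 = 1.
That conflicts with the unit clause (b32').
So b11 must be the other value — set b11 = 0.
From the singleton clause (b12), b12 = 1.
From the singleton clause (b22'), b22 = 0.
From the singleton clause (b21), b21 = 1.
From the singleton clause (b31'), b31 = 0.
From the singleton clause (b32), b32 = 1.
That conflicts with the unit clause (b32').
Neither b11 = 1 nor b11 = 0 works.

UNSATISFIABLE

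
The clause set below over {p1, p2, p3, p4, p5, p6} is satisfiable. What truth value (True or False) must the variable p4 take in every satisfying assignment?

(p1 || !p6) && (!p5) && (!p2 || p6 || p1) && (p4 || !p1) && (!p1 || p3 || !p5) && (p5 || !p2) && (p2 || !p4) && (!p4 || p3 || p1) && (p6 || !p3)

False

Suppose p4 = true.
From the singleton clause (!p5), p5 = false.
From the singleton clause (!p2), p2 = false.
Now (p2) is unsatisfied and unit — conflict.
So every satisfying assignment has p4 = False.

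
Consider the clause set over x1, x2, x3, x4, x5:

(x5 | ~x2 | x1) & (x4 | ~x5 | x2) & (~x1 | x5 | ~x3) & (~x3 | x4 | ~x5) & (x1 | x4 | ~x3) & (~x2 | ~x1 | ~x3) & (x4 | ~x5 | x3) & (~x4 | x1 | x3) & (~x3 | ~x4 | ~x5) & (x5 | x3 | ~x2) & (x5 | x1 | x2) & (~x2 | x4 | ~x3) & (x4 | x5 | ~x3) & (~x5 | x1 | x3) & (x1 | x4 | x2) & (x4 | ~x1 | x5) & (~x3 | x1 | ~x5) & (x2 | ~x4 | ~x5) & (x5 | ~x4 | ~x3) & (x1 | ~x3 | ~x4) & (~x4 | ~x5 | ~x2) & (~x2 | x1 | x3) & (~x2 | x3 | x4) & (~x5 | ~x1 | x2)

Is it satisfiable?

Suppose x5 = 0.
Suppose x2 = 0.
Unit clause (x1) forces x1 = 1.
Unit clause (~x3) forces x3 = 0.
Unit clause (x4) forces x4 = 1.
Every clause now holds.
A satisfying assignment: x1: 1, x2: 0, x3: 0, x4: 1, x5: 0.

Yes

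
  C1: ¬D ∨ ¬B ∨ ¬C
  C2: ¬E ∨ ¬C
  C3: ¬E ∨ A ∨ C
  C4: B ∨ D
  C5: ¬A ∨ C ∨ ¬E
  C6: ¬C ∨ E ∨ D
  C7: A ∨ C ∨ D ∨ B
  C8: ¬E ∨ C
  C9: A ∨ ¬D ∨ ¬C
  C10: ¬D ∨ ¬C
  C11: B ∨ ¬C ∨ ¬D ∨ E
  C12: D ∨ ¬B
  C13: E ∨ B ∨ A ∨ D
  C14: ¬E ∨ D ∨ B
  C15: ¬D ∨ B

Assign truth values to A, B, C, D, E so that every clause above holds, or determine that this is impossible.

Case E = False:
Case B = True:
Unit clause (D) forces D = True.
Unit clause (¬C) forces C = False.
All clauses hold; A can take either value.

A=False, B=True, C=False, D=True, E=False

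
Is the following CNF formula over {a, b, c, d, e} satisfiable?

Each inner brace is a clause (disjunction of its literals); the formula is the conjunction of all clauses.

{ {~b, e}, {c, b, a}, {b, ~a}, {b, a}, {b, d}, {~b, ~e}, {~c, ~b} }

Unsatisfiable

Try b = 0.
(~a) alone gives a = 0.
Now (a) is unsatisfied and unit — conflict.
Undo b and try b = 1.
(e) alone gives e = 1.
Now (~e) is unsatisfied and unit — conflict.
Neither b = 1 nor b = 0 works.
No assignment satisfies every clause.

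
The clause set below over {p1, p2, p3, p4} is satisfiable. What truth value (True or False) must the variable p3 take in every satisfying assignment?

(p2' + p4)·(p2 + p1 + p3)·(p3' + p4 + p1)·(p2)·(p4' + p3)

True

Suppose p3 = 0.
From the singleton clause (p2), p2 = 1.
From the singleton clause (p4), p4 = 1.
That conflicts with the unit clause (p4').
So every satisfying assignment has p3 = True.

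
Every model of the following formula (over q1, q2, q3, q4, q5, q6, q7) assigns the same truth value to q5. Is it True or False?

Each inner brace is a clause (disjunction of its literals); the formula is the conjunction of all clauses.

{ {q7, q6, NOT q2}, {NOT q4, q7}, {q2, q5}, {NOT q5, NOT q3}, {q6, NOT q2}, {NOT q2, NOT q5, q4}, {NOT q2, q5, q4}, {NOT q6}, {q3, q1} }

Suppose q5 = false.
Unit clause (q2) forces q2 = true.
Unit clause (q6) forces q6 = true.
But (NOT q6) is also a unit clause — contradiction.
So every satisfying assignment has q5 = True.

True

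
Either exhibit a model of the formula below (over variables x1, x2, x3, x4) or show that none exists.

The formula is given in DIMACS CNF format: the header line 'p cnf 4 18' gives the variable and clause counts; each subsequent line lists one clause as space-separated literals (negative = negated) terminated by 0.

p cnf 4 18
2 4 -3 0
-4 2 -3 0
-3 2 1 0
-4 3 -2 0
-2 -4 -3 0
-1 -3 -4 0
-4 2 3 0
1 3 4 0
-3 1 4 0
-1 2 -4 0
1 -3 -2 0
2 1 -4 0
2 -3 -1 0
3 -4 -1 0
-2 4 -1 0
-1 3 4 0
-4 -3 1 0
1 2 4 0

Case x2 = True:
Case x4 = False:
The clause (¬x1) is unit, so x1 = False.
The clause (x3) is unit, so x3 = True.
Now (¬x3) is unsatisfied and unit — conflict.
That branch fails; take x4 = True instead.
The clause (x3) is unit, so x3 = True.
Now (¬x3) is unsatisfied and unit — conflict.
Either choice for x4 ends in contradiction.
That branch fails; take x2 = False instead.
Case x4 = True:
The clause (¬x3) is unit, so x3 = False.
Now (x3) is unsatisfied and unit — conflict.
That branch fails; take x4 = False instead.
The clause (¬x3) is unit, so x3 = False.
The clause (x1) is unit, so x1 = True.
Now (¬x1) is unsatisfied and unit — conflict.
Either choice for x4 ends in contradiction.
Either choice for x2 ends in contradiction.

UNSATISFIABLE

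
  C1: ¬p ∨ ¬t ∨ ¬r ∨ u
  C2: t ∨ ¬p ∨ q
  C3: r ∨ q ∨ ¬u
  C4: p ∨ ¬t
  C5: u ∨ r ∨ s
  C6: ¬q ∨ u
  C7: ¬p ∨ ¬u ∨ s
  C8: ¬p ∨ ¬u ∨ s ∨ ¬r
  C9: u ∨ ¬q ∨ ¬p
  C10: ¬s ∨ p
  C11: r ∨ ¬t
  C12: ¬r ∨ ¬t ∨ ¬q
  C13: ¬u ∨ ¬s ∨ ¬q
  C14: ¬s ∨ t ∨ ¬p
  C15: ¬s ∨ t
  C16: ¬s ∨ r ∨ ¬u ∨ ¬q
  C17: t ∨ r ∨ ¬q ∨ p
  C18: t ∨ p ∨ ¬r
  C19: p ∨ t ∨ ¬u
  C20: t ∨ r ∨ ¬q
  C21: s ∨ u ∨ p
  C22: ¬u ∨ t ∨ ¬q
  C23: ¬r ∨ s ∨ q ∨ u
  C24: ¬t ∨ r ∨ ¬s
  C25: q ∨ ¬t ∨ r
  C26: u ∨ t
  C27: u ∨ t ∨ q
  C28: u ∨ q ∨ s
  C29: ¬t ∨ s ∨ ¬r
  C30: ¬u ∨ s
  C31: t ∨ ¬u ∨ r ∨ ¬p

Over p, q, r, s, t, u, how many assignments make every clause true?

There are 2^6 = 64 truth assignments over (p, q, r, s, t, u).
Split on s. With s = True, the clauses containing s are satisfied and ¬s drops from the rest; 1 of the 2^5 = 32 assignments to the other variables satisfy what remains.
With s = False, by the same count on the reduced clause set, 0 assignments work.
(One model: p=T, q=F, r=T, s=T, t=T, u=T.)
Total: 1 + 0 = 1.

1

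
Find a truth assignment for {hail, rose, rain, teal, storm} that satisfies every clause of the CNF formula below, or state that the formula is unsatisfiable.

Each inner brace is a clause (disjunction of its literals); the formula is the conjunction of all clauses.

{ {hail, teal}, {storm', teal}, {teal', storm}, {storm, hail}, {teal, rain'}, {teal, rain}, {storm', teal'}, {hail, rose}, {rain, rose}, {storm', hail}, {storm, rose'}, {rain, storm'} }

UNSATISFIABLE

Suppose hail = 1.
Suppose storm = 0.
The clause (teal') is unit, so teal = 0.
The clause (rain') is unit, so rain = 0.
That conflicts with the unit clause (rain).
Backtrack on storm: now try storm = 1.
The clause (teal) is unit, so teal = 1.
That conflicts with the unit clause (teal').
Neither storm = 1 nor storm = 0 works.
Backtrack on hail: now try hail = 0.
The clause (teal) is unit, so teal = 1.
The clause (storm) is unit, so storm = 1.
That conflicts with the unit clause (storm').
Neither hail = 1 nor hail = 0 works.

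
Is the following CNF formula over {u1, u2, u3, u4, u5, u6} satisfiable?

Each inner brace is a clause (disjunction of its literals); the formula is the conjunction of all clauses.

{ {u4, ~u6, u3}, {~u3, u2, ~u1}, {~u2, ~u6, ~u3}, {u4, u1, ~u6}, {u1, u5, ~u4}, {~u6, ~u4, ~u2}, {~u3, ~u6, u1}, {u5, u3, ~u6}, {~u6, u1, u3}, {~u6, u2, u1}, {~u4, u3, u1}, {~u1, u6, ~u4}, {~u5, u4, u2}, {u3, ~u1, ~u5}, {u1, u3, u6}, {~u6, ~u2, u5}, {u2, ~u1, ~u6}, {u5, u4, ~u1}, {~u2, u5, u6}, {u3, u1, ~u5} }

Yes, satisfiable

Branch on u4: set u4 = 1.
Branch on u1: set u1 = 0.
(u5) alone gives u5 = 1.
(u3) alone gives u3 = 1.
(~u6) alone gives u6 = 0.
Every clause is now satisfied; u2 is unconstrained.
A satisfying assignment: u1: 0,  u2: 1,  u3: 1,  u4: 1,  u5: 1,  u6: 0.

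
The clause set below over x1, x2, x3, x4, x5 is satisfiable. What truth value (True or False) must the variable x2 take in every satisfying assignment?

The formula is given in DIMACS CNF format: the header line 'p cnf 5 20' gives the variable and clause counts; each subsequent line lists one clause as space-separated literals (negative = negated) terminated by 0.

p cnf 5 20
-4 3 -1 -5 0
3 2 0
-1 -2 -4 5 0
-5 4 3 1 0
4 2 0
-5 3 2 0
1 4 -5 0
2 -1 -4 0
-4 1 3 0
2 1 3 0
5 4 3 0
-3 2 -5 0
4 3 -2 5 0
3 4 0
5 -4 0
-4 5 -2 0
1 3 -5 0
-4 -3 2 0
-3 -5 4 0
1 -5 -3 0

True

Suppose x2 = False.
Unit clause (x3) forces x3 = True.
Unit clause (x4) forces x4 = True.
But (¬x4) is also a unit clause — contradiction.
So every satisfying assignment has x2 = True.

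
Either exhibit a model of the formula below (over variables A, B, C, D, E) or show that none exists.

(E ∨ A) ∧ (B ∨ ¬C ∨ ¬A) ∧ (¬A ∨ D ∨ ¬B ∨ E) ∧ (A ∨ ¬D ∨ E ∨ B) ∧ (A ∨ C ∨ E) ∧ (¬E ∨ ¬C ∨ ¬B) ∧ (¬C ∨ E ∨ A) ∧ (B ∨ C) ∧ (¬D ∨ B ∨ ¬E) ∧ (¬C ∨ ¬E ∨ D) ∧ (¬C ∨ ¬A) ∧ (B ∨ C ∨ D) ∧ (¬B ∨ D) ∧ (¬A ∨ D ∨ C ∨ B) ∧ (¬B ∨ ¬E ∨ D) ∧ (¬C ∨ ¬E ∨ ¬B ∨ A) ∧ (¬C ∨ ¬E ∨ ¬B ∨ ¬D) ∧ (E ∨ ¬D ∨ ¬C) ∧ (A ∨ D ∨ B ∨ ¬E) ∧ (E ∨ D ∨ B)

A=True; B=True; C=False; D=True; E=True

Branch on E: set E = True.
Branch on C: set C = False.
From the singleton clause (B), B = True.
From the singleton clause (D), D = True.
No clause remains; A is free.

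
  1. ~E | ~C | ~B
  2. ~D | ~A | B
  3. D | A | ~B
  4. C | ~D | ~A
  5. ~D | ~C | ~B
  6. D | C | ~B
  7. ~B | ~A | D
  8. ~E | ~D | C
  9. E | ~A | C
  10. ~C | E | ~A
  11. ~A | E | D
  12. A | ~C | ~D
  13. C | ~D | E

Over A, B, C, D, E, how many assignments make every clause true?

There are 2^5 = 32 truth assignments over (A, B, C, D, E).
Split on E. With E = 1, the clauses containing E are satisfied and ~E drops from the rest; 4 of the 2^4 = 16 assignments to the other variables satisfy what remains.
With E = 0, by the same count on the reduced clause set, 2 assignments work.
(One model: A=F, B=F, C=F, D=F, E=F.)
Total: 4 + 2 = 6.

6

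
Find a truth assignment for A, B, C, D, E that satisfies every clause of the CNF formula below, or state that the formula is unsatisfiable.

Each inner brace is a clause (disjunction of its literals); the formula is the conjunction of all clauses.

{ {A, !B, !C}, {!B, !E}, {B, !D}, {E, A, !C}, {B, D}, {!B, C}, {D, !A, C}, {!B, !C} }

UNSATISFIABLE

Case B = false:
From the singleton clause (!D), D = false.
That conflicts with the unit clause (D).
Backtrack on B: now try B = true.
From the singleton clause (!E), E = false.
From the singleton clause (C), C = true.
That conflicts with the unit clause (!C).
Either choice for B ends in contradiction.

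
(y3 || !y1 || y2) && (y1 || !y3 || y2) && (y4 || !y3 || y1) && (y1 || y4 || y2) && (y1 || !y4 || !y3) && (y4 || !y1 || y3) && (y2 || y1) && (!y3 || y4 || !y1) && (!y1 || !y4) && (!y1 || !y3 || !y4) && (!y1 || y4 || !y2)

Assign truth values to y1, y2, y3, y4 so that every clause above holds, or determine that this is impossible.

y1=false,  y2=true,  y3=false,  y4=false

Case y2 = true:
Case y1 = false:
Case y4 = false:
(!y3) alone gives y3 = false.
Every clause now holds.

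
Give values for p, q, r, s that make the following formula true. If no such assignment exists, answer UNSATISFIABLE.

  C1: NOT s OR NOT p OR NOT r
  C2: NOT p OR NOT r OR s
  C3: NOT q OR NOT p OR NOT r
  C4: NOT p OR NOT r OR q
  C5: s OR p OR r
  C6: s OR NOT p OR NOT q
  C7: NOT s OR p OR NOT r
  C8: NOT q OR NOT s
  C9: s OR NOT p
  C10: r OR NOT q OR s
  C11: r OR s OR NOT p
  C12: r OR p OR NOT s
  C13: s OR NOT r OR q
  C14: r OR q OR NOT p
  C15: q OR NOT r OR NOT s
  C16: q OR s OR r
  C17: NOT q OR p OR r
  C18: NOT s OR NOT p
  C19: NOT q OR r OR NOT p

p=false, q=true, r=true, s=false

Suppose q = true.
The clause (NOT s) is unit, so s = false.
The clause (NOT p) is unit, so p = false.
The clause (r) is unit, so r = true.
This assignment satisfies each clause.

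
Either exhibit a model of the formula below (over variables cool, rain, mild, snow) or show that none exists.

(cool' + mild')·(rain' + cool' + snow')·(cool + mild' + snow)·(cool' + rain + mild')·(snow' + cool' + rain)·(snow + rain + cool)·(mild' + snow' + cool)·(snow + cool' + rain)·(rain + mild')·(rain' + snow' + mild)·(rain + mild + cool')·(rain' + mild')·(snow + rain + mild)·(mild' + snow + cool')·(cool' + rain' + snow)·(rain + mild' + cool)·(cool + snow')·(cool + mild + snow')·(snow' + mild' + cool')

cool: 0; rain: 1; mild: 0; snow: 0

Case cool = 0:
(snow') alone gives snow = 0.
(mild') alone gives mild = 0.
(rain) alone gives rain = 1.
This assignment satisfies each clause.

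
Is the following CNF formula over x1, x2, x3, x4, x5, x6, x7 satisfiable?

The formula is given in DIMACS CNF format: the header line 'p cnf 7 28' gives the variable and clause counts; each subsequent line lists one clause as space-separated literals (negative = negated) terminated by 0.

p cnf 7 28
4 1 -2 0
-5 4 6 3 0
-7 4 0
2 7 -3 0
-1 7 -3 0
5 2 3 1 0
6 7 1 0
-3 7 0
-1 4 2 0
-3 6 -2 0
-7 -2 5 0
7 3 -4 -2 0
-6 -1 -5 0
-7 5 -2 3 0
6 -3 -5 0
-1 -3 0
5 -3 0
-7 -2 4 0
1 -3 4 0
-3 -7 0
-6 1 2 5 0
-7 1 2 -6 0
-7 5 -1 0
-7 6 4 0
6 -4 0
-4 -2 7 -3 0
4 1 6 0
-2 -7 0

Branch on x7: set x7 = False.
The clause (¬x3) is unit, so x3 = False.
Branch on x6: set x6 = True.
Branch on x4: set x4 = False.
Branch on x1: set x1 = False.
The clause (¬x2) is unit, so x2 = False.
The clause (x5) is unit, so x5 = True.
All clauses are satisfied.
A satisfying assignment: x1=False,  x2=False,  x3=False,  x4=False,  x5=True,  x6=True,  x7=False.

Yes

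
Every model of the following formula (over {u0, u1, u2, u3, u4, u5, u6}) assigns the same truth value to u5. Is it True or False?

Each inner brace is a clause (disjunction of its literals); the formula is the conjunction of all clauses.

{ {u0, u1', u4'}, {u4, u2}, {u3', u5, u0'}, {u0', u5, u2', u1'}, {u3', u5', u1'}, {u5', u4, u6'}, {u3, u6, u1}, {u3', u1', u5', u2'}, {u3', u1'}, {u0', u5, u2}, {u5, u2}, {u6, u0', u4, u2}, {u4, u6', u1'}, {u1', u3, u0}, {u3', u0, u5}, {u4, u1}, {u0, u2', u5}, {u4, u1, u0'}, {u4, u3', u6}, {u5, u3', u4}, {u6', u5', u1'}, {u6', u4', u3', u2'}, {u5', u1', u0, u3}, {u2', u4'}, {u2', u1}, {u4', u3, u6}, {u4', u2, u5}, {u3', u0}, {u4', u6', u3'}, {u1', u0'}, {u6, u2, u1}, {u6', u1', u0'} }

Suppose u5 = 0.
From the singleton clause (u2), u2 = 1.
From the singleton clause (u0), u0 = 1.
From the singleton clause (u3'), u3 = 0.
From the singleton clause (u1'), u1 = 0.
That conflicts with the unit clause (u1).
So every satisfying assignment has u5 = True.

True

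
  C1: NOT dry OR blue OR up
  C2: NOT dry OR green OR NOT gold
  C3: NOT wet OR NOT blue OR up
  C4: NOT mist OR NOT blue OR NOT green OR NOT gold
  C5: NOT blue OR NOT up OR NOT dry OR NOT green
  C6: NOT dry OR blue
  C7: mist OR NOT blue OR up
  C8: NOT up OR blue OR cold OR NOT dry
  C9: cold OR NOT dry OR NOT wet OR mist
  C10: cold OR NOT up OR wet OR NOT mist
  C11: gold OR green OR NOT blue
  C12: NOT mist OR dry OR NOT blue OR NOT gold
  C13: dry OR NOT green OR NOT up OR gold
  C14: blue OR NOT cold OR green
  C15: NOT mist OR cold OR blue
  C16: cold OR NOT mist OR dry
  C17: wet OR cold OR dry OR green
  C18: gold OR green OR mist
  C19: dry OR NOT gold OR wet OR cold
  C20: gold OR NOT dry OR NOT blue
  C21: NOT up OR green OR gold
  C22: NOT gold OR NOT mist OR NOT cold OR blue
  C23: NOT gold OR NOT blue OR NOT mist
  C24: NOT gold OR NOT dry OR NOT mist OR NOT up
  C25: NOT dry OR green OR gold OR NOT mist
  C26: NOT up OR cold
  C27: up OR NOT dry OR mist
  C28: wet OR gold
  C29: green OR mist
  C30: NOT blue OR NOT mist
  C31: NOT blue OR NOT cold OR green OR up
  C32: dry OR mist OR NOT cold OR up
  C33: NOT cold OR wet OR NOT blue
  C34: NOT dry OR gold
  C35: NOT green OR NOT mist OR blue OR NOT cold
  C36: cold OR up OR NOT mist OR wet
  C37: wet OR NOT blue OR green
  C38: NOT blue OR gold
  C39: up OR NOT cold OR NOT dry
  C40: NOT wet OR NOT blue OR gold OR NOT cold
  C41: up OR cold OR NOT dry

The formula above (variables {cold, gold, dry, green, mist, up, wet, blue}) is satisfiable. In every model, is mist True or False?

Suppose mist = true.
From the singleton clause (NOT blue), blue = false.
From the singleton clause (NOT dry), dry = false.
From the singleton clause (cold), cold = true.
From the singleton clause (green), green = true.
But (NOT green) is also a unit clause — contradiction.
So every satisfying assignment has mist = False.

False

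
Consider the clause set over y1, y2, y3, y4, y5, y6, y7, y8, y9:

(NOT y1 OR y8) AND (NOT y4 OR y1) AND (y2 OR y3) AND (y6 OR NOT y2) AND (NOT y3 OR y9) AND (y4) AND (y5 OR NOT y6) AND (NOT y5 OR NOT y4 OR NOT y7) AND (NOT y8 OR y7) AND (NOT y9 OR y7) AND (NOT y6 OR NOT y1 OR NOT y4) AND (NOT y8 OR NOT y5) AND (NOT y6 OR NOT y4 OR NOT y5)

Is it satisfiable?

Yes, satisfiable

(y4) alone gives y4 = true.
(y1) alone gives y1 = true.
(y8) alone gives y8 = true.
(y7) alone gives y7 = true.
(NOT y5) alone gives y5 = false.
(NOT y6) alone gives y6 = false.
(NOT y2) alone gives y2 = false.
(y3) alone gives y3 = true.
(y9) alone gives y9 = true.
This assignment satisfies each clause.
A satisfying assignment: y1: true,  y2: false,  y3: true,  y4: true,  y5: false,  y6: false,  y7: true,  y8: true,  y9: true.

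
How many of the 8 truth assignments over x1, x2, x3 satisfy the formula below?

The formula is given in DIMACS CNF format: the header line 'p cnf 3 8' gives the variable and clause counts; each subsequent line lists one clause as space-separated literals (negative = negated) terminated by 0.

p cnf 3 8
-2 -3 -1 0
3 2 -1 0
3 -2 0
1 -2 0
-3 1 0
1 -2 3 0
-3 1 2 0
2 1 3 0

There are 2^3 = 8 truth assignments over (x1, x2, x3).
Check each against the 8 clauses (columns in the order x1, x2, x3):
  F F F  ✗ fails (x2 ∨ x1 ∨ x3)
  F F T  ✗ fails (¬x3 ∨ x1)
  F T F  ✗ fails (x3 ∨ ¬x2)
  F T T  ✗ fails (x1 ∨ ¬x2)
  T F F  ✗ fails (x3 ∨ x2 ∨ ¬x1)
  T F T  ✓ satisfies all
  T T F  ✗ fails (x3 ∨ ¬x2)
  T T T  ✗ fails (¬x2 ∨ ¬x3 ∨ ¬x1)
1 of the 8 rows is a model.

1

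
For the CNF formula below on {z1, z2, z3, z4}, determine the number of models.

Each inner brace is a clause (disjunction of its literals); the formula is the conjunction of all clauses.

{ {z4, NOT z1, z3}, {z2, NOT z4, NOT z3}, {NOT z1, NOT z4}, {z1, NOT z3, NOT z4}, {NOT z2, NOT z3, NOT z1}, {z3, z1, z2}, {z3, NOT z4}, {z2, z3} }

4

There are 2^4 = 16 truth assignments over (z1, z2, z3, z4).
Split on z4. With z4 = true, the clauses containing z4 are satisfied and NOT z4 drops from the rest; 0 of the 2^3 = 8 assignments to the other variables satisfy what remains.
With z4 = false, by the same count on the reduced clause set, 4 assignments work.
(One model: z1=F, z2=F, z3=T, z4=F.)
Total: 0 + 4 = 4.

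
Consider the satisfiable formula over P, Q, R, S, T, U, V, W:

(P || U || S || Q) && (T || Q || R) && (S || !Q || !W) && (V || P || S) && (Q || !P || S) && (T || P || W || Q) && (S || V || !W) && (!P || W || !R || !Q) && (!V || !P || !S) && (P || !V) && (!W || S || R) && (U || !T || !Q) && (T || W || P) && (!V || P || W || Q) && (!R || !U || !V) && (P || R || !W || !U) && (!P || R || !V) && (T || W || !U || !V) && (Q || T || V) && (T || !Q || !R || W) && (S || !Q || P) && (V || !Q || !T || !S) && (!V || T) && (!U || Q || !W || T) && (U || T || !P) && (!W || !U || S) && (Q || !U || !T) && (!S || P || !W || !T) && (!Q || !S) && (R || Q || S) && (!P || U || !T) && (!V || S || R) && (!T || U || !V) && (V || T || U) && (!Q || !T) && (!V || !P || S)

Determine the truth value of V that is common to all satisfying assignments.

False

Suppose V = true.
Unit clause (P) forces P = true.
Unit clause (!S) forces S = false.
Now (S) is unsatisfied and unit — conflict.
So every satisfying assignment has V = False.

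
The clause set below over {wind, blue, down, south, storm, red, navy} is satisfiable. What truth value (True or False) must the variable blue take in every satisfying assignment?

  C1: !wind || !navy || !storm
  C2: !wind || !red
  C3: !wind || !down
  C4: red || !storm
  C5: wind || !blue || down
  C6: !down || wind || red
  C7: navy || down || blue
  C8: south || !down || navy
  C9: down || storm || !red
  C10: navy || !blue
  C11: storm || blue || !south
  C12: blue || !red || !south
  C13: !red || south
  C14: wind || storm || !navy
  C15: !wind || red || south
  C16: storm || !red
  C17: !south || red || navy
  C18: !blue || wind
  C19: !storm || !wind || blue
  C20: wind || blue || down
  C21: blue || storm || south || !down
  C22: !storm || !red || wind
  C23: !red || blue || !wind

Suppose blue = false.
Try wind = false.
(down) alone gives down = true.
(red) alone gives red = true.
(!south) alone gives south = false.
But (south) is also a unit clause — contradiction.
So wind must be the other value — set wind = true.
(!red) alone gives red = false.
(!down) alone gives down = false.
(!storm) alone gives storm = false.
(navy) alone gives navy = true.
(!south) alone gives south = false.
But (south) is also a unit clause — contradiction.
Both values of wind lead to a conflict.
So every satisfying assignment has blue = True.

True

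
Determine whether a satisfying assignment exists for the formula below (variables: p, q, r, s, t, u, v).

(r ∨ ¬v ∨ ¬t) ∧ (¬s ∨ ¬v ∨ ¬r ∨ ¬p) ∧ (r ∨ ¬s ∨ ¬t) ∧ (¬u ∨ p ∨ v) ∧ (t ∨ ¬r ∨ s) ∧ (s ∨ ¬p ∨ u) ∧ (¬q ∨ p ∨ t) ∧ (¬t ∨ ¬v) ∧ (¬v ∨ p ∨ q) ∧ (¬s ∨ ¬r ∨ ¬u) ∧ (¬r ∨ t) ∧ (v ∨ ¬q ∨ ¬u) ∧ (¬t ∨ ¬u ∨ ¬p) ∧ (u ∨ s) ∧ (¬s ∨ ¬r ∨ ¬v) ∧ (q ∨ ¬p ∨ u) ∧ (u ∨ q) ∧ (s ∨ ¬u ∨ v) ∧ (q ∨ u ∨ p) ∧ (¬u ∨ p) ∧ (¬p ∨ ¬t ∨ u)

Branch on t: set t = False.
The clause (¬r) is unit, so r = False.
Branch on q: set q = True.
The clause (p) is unit, so p = True.
Branch on s: set s = True.
Branch on v: set v = True.
Every clause is now satisfied; u is unconstrained.
A satisfying assignment: p: True,  q: True,  r: False,  s: True,  t: False,  u: True,  v: True.

Yes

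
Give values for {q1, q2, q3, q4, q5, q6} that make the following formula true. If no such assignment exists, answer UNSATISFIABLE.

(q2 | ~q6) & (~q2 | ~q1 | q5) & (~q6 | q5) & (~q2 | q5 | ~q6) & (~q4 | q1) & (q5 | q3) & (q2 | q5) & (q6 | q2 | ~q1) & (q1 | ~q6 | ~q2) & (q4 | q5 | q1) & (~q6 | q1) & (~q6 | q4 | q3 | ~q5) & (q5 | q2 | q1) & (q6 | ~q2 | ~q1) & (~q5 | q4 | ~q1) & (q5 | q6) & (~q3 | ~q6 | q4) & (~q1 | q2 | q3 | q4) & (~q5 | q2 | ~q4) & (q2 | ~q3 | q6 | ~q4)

q1 ↦ 1, q2 ↦ 1, q3 ↦ 0, q4 ↦ 1, q5 ↦ 1, q6 ↦ 1

Case q2 = 1:
Case q1 = 1:
From the singleton clause (q5), q5 = 1.
From the singleton clause (q6), q6 = 1.
From the singleton clause (q4), q4 = 1.
All clauses hold; q3 can take either value.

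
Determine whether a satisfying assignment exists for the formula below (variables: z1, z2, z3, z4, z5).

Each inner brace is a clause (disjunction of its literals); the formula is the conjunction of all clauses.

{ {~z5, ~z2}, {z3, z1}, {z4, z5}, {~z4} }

(~z4) alone gives z4 = 0.
(z5) alone gives z5 = 1.
(~z2) alone gives z2 = 0.
Try z3 = 0.
(z1) alone gives z1 = 1.
All clauses are satisfied.
A satisfying assignment: z1=1; z2=0; z3=0; z4=0; z5=1.

Yes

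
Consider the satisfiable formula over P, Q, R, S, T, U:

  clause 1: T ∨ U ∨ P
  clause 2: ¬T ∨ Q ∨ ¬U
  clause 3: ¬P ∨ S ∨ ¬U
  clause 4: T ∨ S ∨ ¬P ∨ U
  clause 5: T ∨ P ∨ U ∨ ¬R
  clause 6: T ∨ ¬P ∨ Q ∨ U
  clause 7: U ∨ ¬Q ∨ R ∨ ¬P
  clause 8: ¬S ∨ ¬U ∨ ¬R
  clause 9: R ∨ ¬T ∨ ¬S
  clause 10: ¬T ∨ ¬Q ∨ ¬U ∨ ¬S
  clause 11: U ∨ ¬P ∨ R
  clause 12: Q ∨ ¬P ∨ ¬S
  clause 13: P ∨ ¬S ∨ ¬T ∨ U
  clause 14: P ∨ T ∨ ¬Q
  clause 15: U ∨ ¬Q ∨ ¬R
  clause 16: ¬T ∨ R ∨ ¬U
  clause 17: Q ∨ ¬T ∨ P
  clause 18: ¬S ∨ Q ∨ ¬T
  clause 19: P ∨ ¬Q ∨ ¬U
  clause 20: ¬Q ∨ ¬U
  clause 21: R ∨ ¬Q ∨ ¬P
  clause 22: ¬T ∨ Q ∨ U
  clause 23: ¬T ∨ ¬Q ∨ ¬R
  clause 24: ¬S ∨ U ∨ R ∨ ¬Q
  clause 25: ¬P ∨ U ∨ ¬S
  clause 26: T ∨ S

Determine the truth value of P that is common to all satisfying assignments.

False

Suppose P = True.
Suppose S = True.
The clause (Q) is unit, so Q = True.
The clause (¬U) is unit, so U = False.
But (U) is also a unit clause — contradiction.
So S must be the other value — set S = False.
The clause (¬U) is unit, so U = False.
The clause (T) is unit, so T = True.
The clause (R) is unit, so R = True.
The clause (¬Q) is unit, so Q = False.
But (Q) is also a unit clause — contradiction.
Neither S = True nor S = False works.
So every satisfying assignment has P = False.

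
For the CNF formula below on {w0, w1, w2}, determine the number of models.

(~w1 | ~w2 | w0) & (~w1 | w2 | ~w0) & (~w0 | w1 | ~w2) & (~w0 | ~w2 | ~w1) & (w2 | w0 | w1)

3

There are 2^3 = 8 truth assignments over (w0, w1, w2).
Check each against the 5 clauses (columns in the order w0, w1, w2):
  F F F  ✗ fails (w2 | w0 | w1)
  F F T  ✓ satisfies all
  F T F  ✓ satisfies all
  F T T  ✗ fails (~w1 | ~w2 | w0)
  T F F  ✓ satisfies all
  T F T  ✗ fails (~w0 | w1 | ~w2)
  T T F  ✗ fails (~w1 | w2 | ~w0)
  T T T  ✗ fails (~w0 | ~w2 | ~w1)
3 of the 8 rows are models.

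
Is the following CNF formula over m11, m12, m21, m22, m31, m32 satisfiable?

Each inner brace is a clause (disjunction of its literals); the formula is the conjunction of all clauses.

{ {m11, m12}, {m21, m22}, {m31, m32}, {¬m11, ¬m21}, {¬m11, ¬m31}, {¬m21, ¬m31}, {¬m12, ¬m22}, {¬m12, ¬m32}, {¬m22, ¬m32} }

Try m11 = True.
The clause (¬m21) is unit, so m21 = False.
The clause (m22) is unit, so m22 = True.
The clause (¬m31) is unit, so m31 = False.
The clause (m32) is unit, so m32 = True.
That conflicts with the unit clause (¬m32).
Backtrack on m11: now try m11 = False.
The clause (m12) is unit, so m12 = True.
The clause (¬m22) is unit, so m22 = False.
The clause (m21) is unit, so m21 = True.
The clause (¬m31) is unit, so m31 = False.
The clause (m32) is unit, so m32 = True.
That conflicts with the unit clause (¬m32).
Either choice for m11 ends in contradiction.
No assignment satisfies every clause.

No, unsatisfiable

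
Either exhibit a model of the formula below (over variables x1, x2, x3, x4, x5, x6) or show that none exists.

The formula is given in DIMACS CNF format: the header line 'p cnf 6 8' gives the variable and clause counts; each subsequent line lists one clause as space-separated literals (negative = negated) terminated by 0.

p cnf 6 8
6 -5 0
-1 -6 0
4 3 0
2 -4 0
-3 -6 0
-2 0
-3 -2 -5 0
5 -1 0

x1: False, x2: False, x3: True, x4: False, x5: False, x6: False

Unit clause (¬x2) forces x2 = False.
Unit clause (¬x4) forces x4 = False.
Unit clause (x3) forces x3 = True.
Unit clause (¬x6) forces x6 = False.
Unit clause (¬x5) forces x5 = False.
Unit clause (¬x1) forces x1 = False.
Every clause now holds.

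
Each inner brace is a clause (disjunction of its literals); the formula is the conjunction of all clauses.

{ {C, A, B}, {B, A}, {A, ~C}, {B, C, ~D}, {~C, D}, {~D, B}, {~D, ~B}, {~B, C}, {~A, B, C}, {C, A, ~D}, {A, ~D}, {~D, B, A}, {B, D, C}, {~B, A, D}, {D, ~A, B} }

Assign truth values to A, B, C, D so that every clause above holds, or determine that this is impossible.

Try B = 1.
(~D) alone gives D = 0.
(~C) alone gives C = 0.
But (C) is also a unit clause — contradiction.
Backtrack on B: now try B = 0.
(A) alone gives A = 1.
(~D) alone gives D = 0.
But (D) is also a unit clause — contradiction.
Both values of B lead to a conflict.

UNSATISFIABLE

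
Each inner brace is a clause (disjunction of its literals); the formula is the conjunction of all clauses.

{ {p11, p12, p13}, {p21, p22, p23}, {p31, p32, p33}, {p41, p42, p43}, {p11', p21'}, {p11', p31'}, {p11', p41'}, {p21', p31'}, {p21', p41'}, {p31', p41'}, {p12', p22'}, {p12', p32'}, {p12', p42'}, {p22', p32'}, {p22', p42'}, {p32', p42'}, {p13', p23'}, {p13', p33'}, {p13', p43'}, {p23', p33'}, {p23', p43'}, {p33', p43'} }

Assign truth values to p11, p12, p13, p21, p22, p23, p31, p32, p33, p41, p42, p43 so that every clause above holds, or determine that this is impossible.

UNSATISFIABLE

Try p11 = 0.
Try p12 = 1.
Unit clause (p22') forces p22 = 0.
Unit clause (p32') forces p32 = 0.
Unit clause (p42') forces p42 = 0.
Try p21 = 1.
Unit clause (p31') forces p31 = 0.
Unit clause (p33) forces p33 = 1.
Unit clause (p41') forces p41 = 0.
Unit clause (p43) forces p43 = 1.
Now (p43') is unsatisfied and unit — conflict.
Undo p21 and try p21 = 0.
Unit clause (p23) forces p23 = 1.
Unit clause (p13') forces p13 = 0.
Unit clause (p33') forces p33 = 0.
Unit clause (p31) forces p31 = 1.
Unit clause (p41') forces p41 = 0.
Unit clause (p43) forces p43 = 1.
Now (p43') is unsatisfied and unit — conflict.
Both values of p21 lead to a conflict.
Undo p12 and try p12 = 0.
Unit clause (p13) forces p13 = 1.
Unit clause (p23') forces p23 = 0.
Unit clause (p33') forces p33 = 0.
Unit clause (p43') forces p43 = 0.
Try p21 = 1.
Unit clause (p31') forces p31 = 0.
Unit clause (p32) forces p32 = 1.
Unit clause (p41') forces p41 = 0.
Unit clause (p42) forces p42 = 1.
Now (p42') is unsatisfied and unit — conflict.
Undo p21 and try p21 = 0.
Unit clause (p22) forces p22 = 1.
Unit clause (p32') forces p32 = 0.
Unit clause (p31) forces p31 = 1.
Unit clause (p41') forces p41 = 0.
Unit clause (p42) forces p42 = 1.
Now (p42') is unsatisfied and unit — conflict.
Both values of p21 lead to a conflict.
Both values of p12 lead to a conflict.
Undo p11 and try p11 = 1.
Unit clause (p21') forces p21 = 0.
Unit clause (p31') forces p31 = 0.
Unit clause (p41') forces p41 = 0.
Try p22 = 1.
Unit clause (p12') forces p12 = 0.
Unit clause (p32') forces p32 = 0.
Unit clause (p33) forces p33 = 1.
Unit clause (p42') forces p42 = 0.
Unit clause (p43) forces p43 = 1.
Now (p43') is unsatisfied and unit — conflict.
Undo p22 and try p22 = 0.
Unit clause (p23) forces p23 = 1.
Unit clause (p13') forces p13 = 0.
Unit clause (p33') forces p33 = 0.
Unit clause (p32) forces p32 = 1.
Unit clause (p12') forces p12 = 0.
Unit clause (p42') forces p42 = 0.
Unit clause (p43) forces p43 = 1.
Now (p43') is unsatisfied and unit — conflict.
Both values of p22 lead to a conflict.
Both values of p11 lead to a conflict.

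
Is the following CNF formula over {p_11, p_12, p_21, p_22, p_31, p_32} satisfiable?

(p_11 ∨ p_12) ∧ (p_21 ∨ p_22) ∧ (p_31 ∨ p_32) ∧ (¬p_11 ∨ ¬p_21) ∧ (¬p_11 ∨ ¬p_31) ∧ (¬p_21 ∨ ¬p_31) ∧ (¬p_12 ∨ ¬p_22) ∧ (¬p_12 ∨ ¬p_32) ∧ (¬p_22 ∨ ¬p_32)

Unsatisfiable

Branch on p_11: set p_11 = True.
From the singleton clause (¬p_21), p_21 = False.
From the singleton clause (p_22), p_22 = True.
From the singleton clause (¬p_31), p_31 = False.
From the singleton clause (p_32), p_32 = True.
Now (¬p_32) is unsatisfied and unit — conflict.
So p_11 must be the other value — set p_11 = False.
From the singleton clause (p_12), p_12 = True.
From the singleton clause (¬p_22), p_22 = False.
From the singleton clause (p_21), p_21 = True.
From the singleton clause (¬p_31), p_31 = False.
From the singleton clause (p_32), p_32 = True.
Now (¬p_32) is unsatisfied and unit — conflict.
Both values of p_11 lead to a conflict.
No assignment satisfies every clause.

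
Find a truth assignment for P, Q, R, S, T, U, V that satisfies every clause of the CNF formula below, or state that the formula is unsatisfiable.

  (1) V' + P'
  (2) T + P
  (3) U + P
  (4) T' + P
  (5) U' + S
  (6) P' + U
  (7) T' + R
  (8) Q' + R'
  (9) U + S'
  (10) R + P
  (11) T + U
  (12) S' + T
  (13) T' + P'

UNSATISFIABLE

Branch on V: set V = 0.
Branch on T: set T = 1.
The clause (P) is unit, so P = 1.
That conflicts with the unit clause (P').
That branch fails; take T = 0 instead.
The clause (P) is unit, so P = 1.
The clause (U) is unit, so U = 1.
The clause (S) is unit, so S = 1.
That conflicts with the unit clause (S').
Both values of T lead to a conflict.
That branch fails; take V = 1 instead.
The clause (P') is unit, so P = 0.
The clause (T) is unit, so T = 1.
That conflicts with the unit clause (T').
Both values of V lead to a conflict.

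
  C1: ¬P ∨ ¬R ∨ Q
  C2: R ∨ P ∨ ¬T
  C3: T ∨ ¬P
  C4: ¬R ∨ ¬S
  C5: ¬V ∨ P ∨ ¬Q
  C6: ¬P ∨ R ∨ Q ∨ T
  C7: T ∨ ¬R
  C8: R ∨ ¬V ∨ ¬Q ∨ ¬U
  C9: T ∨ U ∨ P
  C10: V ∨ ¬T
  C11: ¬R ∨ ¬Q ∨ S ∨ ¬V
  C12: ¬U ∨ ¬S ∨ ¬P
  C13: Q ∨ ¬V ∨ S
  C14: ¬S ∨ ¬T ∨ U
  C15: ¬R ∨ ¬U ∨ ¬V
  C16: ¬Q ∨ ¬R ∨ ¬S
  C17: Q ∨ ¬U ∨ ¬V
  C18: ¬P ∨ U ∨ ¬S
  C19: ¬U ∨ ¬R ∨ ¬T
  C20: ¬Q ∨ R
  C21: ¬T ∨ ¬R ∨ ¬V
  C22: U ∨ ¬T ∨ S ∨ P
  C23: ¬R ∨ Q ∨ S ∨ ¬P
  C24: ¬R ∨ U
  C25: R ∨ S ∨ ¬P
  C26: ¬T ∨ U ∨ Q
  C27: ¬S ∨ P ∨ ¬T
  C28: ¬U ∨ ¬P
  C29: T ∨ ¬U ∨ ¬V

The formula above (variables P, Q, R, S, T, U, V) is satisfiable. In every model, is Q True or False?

Suppose Q = True.
The clause (R) is unit, so R = True.
The clause (¬S) is unit, so S = False.
The clause (T) is unit, so T = True.
The clause (V) is unit, so V = True.
That conflicts with the unit clause (¬V).
So every satisfying assignment has Q = False.

False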